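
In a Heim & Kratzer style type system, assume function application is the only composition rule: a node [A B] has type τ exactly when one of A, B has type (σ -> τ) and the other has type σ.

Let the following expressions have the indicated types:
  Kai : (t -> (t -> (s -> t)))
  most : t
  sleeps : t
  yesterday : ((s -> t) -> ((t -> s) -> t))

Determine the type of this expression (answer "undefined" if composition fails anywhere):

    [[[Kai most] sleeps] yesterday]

((t -> s) -> t)

[Kai most]: functor Kai : (t -> (t -> (s -> t))), argument most : t; result (t -> (s -> t)).
[[Kai most] sleeps]: functor [Kai most] : (t -> (s -> t)), argument sleeps : t; result (s -> t).
[[[Kai most] sleeps] yesterday]: functor yesterday : ((s -> t) -> ((t -> s) -> t)), argument [[Kai most] sleeps] : (s -> t); result ((t -> s) -> t).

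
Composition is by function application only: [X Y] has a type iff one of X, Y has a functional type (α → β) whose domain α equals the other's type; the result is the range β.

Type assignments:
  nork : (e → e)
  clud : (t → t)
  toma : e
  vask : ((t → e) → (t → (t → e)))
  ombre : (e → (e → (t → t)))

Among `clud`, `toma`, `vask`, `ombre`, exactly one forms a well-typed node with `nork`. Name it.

toma

clud : (t → t) — no; nork wants e, and clud wants t.
toma — combines: nork : (e → e) takes toma : e as argument, giving e.
vask : ((t → e) → (t → (t → e))) — no; nork wants e, and vask wants (t → e).
ombre : (e → (e → (t → t))) — no; nork wants e, and ombre wants e.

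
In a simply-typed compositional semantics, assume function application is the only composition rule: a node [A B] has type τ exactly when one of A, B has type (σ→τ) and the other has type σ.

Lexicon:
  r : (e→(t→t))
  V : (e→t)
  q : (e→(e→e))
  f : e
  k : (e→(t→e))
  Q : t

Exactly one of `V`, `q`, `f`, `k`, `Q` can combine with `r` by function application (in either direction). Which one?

f

V : (e→t) — no; r wants e, and V wants e.
q : (e→(e→e)) — no; r wants e, and q wants e.
f — combines: r : (e→(t→t)) takes f : e as argument, giving (t→t).
k : (e→(t→e)) — no; r wants e, and k wants e.
Q : t — no; r wants e, and Q wants nothing (atomic).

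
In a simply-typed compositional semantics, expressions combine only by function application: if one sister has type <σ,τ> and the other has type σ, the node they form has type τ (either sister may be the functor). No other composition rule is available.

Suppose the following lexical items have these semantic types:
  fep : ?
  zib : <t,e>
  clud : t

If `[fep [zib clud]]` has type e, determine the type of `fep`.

At [fep [zib clud]] (required: e): [zib clud] is e, which is not a function with range e; hence fep is the functor — type <e,e>.

<e,e>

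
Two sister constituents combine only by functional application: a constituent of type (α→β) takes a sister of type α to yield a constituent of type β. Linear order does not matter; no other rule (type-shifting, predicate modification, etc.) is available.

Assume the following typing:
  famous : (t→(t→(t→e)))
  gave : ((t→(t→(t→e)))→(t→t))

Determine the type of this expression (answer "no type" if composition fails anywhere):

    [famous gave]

(t→t)

[famous gave]: functor gave : ((t→(t→(t→e)))→(t→t)), argument famous : (t→(t→(t→e))); result (t→t).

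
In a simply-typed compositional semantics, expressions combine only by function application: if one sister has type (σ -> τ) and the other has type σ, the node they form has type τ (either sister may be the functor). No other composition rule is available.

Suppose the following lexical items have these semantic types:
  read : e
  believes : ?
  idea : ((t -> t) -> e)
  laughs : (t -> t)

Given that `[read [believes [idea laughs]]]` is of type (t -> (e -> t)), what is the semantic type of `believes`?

(e -> (e -> (t -> (e -> t))))

At [read [believes [idea laughs]]] (required: (t -> (e -> t))): read is e, which is not a function with range (t -> (e -> t)); hence [believes [idea laughs]] is the functor — type (e -> (t -> (e -> t))).
At [believes [idea laughs]] (required: (e -> (t -> (e -> t)))): [idea laughs] is e, which is not a function with range (e -> (t -> (e -> t))); hence believes is the functor — type (e -> (e -> (t -> (e -> t)))).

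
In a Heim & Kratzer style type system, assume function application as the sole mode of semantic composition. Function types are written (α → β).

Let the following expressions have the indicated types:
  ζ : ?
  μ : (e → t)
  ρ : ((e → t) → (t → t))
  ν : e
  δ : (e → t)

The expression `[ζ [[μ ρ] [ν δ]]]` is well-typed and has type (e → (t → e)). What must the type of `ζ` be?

(t → (e → (t → e)))

[ζ [[μ ρ] [ν δ]]] must have type (e → (t → e)). The sister [[μ ρ] [ν δ]] has type t; that is not a function onto (e → (t → e)), so ζ must be the functor, of type (t → (e → (t → e))).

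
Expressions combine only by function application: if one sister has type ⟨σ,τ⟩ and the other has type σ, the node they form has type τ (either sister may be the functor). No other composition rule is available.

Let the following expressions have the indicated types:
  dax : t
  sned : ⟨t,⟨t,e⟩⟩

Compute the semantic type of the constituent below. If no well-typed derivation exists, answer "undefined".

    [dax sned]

⟨t,e⟩

[dax sned]: ⟨t,⟨t,e⟩⟩ applied to t yields ⟨t,e⟩.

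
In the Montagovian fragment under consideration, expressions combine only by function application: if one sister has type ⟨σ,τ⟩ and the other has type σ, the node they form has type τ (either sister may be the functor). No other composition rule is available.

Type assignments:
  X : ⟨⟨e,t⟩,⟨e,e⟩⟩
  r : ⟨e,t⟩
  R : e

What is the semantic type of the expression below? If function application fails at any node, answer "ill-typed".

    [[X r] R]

[X r]: X is ⟨⟨e,t⟩,⟨e,e⟩⟩, r is ⟨e,t⟩; result ⟨e,e⟩.
[[X r] R]: [X r] is ⟨e,e⟩, R is e; result e.

e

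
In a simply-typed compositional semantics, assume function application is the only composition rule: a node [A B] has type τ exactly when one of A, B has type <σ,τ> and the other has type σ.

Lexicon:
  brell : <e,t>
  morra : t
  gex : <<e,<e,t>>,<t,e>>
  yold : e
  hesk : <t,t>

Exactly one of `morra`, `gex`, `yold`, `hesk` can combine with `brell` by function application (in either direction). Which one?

morra : t — brell needs e; morra needs nothing (atomic); neither fits.
gex : <<e,<e,t>>,<t,e>> — brell needs e; gex needs <e,<e,t>>; neither fits.
yold — combines: brell : <e,t> takes yold : e as argument, giving t.
hesk : <t,t> — brell needs e; hesk needs t; neither fits.

yold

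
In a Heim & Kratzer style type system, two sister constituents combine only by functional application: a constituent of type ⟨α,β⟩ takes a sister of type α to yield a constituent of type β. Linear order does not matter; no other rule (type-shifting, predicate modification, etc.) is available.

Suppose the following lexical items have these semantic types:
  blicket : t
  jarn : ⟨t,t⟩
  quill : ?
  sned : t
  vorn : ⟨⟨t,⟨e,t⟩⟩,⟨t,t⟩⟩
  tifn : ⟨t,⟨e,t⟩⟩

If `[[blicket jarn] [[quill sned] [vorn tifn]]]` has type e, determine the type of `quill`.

⟨t,⟨⟨t,t⟩,⟨t,e⟩⟩⟩

[[blicket jarn] [[quill sned] [vorn tifn]]] must have type e. The sister [blicket jarn] has type t; that is not a function onto e, so [[quill sned] [vorn tifn]] must be the functor, of type ⟨t,e⟩.
[[quill sned] [vorn tifn]] must have type ⟨t,e⟩. The sister [vorn tifn] has type ⟨t,t⟩; that is not a function onto ⟨t,e⟩, so [quill sned] must be the functor, of type ⟨⟨t,t⟩,⟨t,e⟩⟩.
[quill sned] must have type ⟨⟨t,t⟩,⟨t,e⟩⟩. The sister sned has type t; that is not a function onto ⟨⟨t,t⟩,⟨t,e⟩⟩, so quill must be the functor, of type ⟨t,⟨⟨t,t⟩,⟨t,e⟩⟩⟩.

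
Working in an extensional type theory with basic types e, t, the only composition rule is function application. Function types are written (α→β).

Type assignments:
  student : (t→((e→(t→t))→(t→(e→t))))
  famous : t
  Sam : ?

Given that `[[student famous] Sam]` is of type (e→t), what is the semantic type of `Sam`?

(((e→(t→t))→(t→(e→t)))→(e→t))

[[student famous] Sam] must have type (e→t). The sister [student famous] has type ((e→(t→t))→(t→(e→t))); that is not a function onto (e→t), so Sam must be the functor, of type (((e→(t→t))→(t→(e→t)))→(e→t)).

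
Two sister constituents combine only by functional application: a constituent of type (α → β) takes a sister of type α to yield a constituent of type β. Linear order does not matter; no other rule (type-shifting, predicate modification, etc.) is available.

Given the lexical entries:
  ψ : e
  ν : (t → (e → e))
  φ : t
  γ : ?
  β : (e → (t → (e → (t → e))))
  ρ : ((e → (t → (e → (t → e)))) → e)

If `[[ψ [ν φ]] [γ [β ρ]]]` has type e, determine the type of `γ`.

(e → (e → e))

[[ψ [ν φ]] [γ [β ρ]]] must have type e. The sister [ψ [ν φ]] has type e; that is not a function onto e, so [γ [β ρ]] must be the functor, of type (e → e).
[γ [β ρ]] must have type (e → e). The sister [β ρ] has type e; that is not a function onto (e → e), so γ must be the functor, of type (e → (e → e)).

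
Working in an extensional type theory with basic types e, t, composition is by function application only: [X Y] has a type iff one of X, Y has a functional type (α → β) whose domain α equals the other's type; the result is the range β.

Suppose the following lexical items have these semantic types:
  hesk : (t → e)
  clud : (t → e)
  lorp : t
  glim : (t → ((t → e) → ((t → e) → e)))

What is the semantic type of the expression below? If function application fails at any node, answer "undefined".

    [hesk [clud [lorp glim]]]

[lorp glim] — glim of type (t → ((t → e) → ((t → e) → e))) combines with lorp of type t: type ((t → e) → ((t → e) → e)).
[clud [lorp glim]] — [lorp glim] of type ((t → e) → ((t → e) → e)) combines with clud of type (t → e): type ((t → e) → e).
[hesk [clud [lorp glim]]] — [clud [lorp glim]] of type ((t → e) → e) combines with hesk of type (t → e): type e.

e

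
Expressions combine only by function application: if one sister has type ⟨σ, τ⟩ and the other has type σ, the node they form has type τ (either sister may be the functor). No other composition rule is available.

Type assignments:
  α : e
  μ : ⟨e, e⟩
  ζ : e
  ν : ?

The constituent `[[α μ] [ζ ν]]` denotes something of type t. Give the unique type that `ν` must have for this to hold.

For [[α μ] [ζ ν]] to have type t with [α μ] of type e, [ζ ν] must be the function: [ζ ν] : ⟨e, t⟩.
For [ζ ν] to have type ⟨e, t⟩ with ζ of type e, ν must be the function: ν : ⟨e, ⟨e, t⟩⟩.

⟨e, ⟨e, t⟩⟩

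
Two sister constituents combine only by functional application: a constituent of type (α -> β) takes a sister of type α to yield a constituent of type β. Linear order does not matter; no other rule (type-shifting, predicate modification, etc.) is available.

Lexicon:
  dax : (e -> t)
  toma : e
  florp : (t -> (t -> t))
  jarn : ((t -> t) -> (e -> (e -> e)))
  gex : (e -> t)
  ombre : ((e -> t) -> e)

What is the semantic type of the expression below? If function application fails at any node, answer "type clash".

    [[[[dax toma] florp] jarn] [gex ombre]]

At [dax toma], dax : (e -> t) takes toma : e, giving t.
At [[dax toma] florp], florp : (t -> (t -> t)) takes [dax toma] : t, giving (t -> t).
At [[[dax toma] florp] jarn], jarn : ((t -> t) -> (e -> (e -> e))) takes [[dax toma] florp] : (t -> t), giving (e -> (e -> e)).
At [gex ombre], ombre : ((e -> t) -> e) takes gex : (e -> t), giving e.
At [[[[dax toma] florp] jarn] [gex ombre]], [[[dax toma] florp] jarn] : (e -> (e -> e)) takes [gex ombre] : e, giving (e -> e).

(e -> e)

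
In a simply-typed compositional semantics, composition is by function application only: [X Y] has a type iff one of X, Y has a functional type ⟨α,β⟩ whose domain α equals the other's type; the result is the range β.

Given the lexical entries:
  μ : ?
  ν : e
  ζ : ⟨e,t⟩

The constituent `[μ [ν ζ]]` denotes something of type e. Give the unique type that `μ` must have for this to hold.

⟨t,e⟩

[μ [ν ζ]] must have type e. The sister [ν ζ] has type t; that is not a function onto e, so μ must be the functor, of type ⟨t,e⟩.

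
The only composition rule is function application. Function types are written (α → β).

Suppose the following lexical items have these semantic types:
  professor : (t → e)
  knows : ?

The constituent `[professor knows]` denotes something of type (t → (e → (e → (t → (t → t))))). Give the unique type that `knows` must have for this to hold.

[professor knows] is required to be (t → (e → (e → (t → (t → t))))). professor : (t → e) cannot yield (t → (e → (e → (t → (t → t))))) as functor, so knows : ((t → e) → (t → (e → (e → (t → (t → t)))))).

((t → e) → (t → (e → (e → (t → (t → t))))))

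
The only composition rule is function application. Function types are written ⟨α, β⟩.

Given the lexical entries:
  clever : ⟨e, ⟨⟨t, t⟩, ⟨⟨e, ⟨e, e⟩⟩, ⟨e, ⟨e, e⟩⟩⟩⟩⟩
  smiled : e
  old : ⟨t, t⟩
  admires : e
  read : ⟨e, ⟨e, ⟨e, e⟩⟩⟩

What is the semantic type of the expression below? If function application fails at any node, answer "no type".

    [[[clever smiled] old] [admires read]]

[clever smiled]: ⟨e, ⟨⟨t, t⟩, ⟨⟨e, ⟨e, e⟩⟩, ⟨e, ⟨e, e⟩⟩⟩⟩⟩ applied to e yields ⟨⟨t, t⟩, ⟨⟨e, ⟨e, e⟩⟩, ⟨e, ⟨e, e⟩⟩⟩⟩.
[[clever smiled] old]: ⟨⟨t, t⟩, ⟨⟨e, ⟨e, e⟩⟩, ⟨e, ⟨e, e⟩⟩⟩⟩ applied to ⟨t, t⟩ yields ⟨⟨e, ⟨e, e⟩⟩, ⟨e, ⟨e, e⟩⟩⟩.
[admires read]: ⟨e, ⟨e, ⟨e, e⟩⟩⟩ applied to e yields ⟨e, ⟨e, e⟩⟩.
[[[clever smiled] old] [admires read]]: ⟨⟨e, ⟨e, e⟩⟩, ⟨e, ⟨e, e⟩⟩⟩ applied to ⟨e, ⟨e, e⟩⟩ yields ⟨e, ⟨e, e⟩⟩.

⟨e, ⟨e, e⟩⟩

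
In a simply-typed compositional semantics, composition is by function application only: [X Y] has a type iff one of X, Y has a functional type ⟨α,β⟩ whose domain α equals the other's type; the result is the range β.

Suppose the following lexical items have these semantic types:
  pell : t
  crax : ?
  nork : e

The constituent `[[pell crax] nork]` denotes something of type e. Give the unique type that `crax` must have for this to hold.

[[pell crax] nork] is required to be e. nork : e cannot yield e as functor, so [pell crax] : ⟨e,e⟩.
[pell crax] is required to be ⟨e,e⟩. pell : t cannot yield ⟨e,e⟩ as functor, so crax : ⟨t,⟨e,e⟩⟩.

⟨t,⟨e,e⟩⟩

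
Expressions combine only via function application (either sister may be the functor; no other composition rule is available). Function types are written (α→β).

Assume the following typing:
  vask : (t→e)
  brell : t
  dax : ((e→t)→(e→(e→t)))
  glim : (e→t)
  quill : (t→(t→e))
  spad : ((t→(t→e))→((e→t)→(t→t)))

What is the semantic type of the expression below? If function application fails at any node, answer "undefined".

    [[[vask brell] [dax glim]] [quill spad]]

(t→t)

[vask brell]: functor vask : (t→e), argument brell : t; result e.
[dax glim]: functor dax : ((e→t)→(e→(e→t))), argument glim : (e→t); result (e→(e→t)).
[[vask brell] [dax glim]]: functor [dax glim] : (e→(e→t)), argument [vask brell] : e; result (e→t).
[quill spad]: functor spad : ((t→(t→e))→((e→t)→(t→t))), argument quill : (t→(t→e)); result ((e→t)→(t→t)).
[[[vask brell] [dax glim]] [quill spad]]: functor [quill spad] : ((e→t)→(t→t)), argument [[vask brell] [dax glim]] : (e→t); result (t→t).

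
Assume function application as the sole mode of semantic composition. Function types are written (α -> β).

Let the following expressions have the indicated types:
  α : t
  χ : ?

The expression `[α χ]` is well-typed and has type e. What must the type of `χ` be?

At [α χ] (required: e): α is t, which is not a function with range e; hence χ is the functor — type (t -> e).

(t -> e)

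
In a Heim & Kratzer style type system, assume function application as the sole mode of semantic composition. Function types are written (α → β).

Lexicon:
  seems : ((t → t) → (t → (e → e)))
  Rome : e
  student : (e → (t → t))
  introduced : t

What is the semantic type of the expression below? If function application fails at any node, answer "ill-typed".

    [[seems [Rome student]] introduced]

[Rome student]: student is (e → (t → t)), Rome is e; result (t → t).
[seems [Rome student]]: seems is ((t → t) → (t → (e → e))), [Rome student] is (t → t); result (t → (e → e)).
[[seems [Rome student]] introduced]: [seems [Rome student]] is (t → (e → e)), introduced is t; result (e → e).

(e → e)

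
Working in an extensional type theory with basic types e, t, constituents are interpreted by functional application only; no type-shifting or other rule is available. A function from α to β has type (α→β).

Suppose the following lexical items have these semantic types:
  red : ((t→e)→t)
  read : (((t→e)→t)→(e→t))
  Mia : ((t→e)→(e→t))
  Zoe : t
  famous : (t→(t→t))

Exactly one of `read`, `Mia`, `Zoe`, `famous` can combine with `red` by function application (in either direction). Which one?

read — combines: read : (((t→e)→t)→(e→t)) takes red : ((t→e)→t) as argument, giving (e→t).
Mia : ((t→e)→(e→t)) — neither side's domain matches the other.
Zoe : t — neither side's domain matches the other.
famous : (t→(t→t)) — neither side's domain matches the other.

read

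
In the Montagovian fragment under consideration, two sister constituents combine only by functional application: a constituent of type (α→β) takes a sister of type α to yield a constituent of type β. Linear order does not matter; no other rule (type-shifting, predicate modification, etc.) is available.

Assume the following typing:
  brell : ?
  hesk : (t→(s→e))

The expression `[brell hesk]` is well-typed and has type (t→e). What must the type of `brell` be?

At [brell hesk] (required: (t→e)): hesk is (t→(s→e)), which is not a function with range (t→e); hence brell is the functor — type ((t→(s→e))→(t→e)).

((t→(s→e))→(t→e))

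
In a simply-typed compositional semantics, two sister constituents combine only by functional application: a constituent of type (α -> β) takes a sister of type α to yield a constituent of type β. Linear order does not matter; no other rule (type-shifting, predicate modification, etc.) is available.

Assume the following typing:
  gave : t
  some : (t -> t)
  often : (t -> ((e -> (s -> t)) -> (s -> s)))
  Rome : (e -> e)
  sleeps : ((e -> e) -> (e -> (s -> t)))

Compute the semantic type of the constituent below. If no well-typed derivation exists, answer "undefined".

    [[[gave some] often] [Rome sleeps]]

(s -> s)

[gave some] — some of type (t -> t) combines with gave of type t: type t.
[[gave some] often] — often of type (t -> ((e -> (s -> t)) -> (s -> s))) combines with [gave some] of type t: type ((e -> (s -> t)) -> (s -> s)).
[Rome sleeps] — sleeps of type ((e -> e) -> (e -> (s -> t))) combines with Rome of type (e -> e): type (e -> (s -> t)).
[[[gave some] often] [Rome sleeps]] — [[gave some] often] of type ((e -> (s -> t)) -> (s -> s)) combines with [Rome sleeps] of type (e -> (s -> t)): type (s -> s).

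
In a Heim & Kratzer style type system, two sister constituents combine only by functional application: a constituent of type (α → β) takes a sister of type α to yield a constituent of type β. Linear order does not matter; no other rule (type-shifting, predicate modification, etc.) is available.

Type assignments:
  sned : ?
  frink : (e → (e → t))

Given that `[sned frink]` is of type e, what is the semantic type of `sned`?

((e → (e → t)) → e)

[sned frink] must have type e. The sister frink has type (e → (e → t)); that is not a function onto e, so sned must be the functor, of type ((e → (e → t)) → e).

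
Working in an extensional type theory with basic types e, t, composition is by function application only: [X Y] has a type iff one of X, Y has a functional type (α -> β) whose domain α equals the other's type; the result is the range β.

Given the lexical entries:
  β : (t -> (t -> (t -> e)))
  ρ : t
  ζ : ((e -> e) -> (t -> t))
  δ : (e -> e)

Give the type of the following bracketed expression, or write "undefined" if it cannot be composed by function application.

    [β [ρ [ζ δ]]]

[ζ δ]: ζ is ((e -> e) -> (t -> t)), δ is (e -> e); result (t -> t).
[ρ [ζ δ]]: [ζ δ] is (t -> t), ρ is t; result t.
[β [ρ [ζ δ]]]: β is (t -> (t -> (t -> e))), [ρ [ζ δ]] is t; result (t -> (t -> e)).

(t -> (t -> e))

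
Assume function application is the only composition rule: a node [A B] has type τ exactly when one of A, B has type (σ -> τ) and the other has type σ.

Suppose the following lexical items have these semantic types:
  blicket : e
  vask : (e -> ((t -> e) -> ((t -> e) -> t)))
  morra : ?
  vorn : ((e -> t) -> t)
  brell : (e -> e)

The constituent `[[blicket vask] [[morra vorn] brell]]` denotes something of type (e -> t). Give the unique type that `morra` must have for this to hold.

At [[blicket vask] [[morra vorn] brell]] (required: (e -> t)): [blicket vask] is ((t -> e) -> ((t -> e) -> t)), which is not a function with range (e -> t); hence [[morra vorn] brell] is the functor — type (((t -> e) -> ((t -> e) -> t)) -> (e -> t)).
At [[morra vorn] brell] (required: (((t -> e) -> ((t -> e) -> t)) -> (e -> t))): brell is (e -> e), which is not a function with range (((t -> e) -> ((t -> e) -> t)) -> (e -> t)); hence [morra vorn] is the functor — type ((e -> e) -> (((t -> e) -> ((t -> e) -> t)) -> (e -> t))).
At [morra vorn] (required: ((e -> e) -> (((t -> e) -> ((t -> e) -> t)) -> (e -> t)))): vorn is ((e -> t) -> t), which is not a function with range ((e -> e) -> (((t -> e) -> ((t -> e) -> t)) -> (e -> t))); hence morra is the functor — type (((e -> t) -> t) -> ((e -> e) -> (((t -> e) -> ((t -> e) -> t)) -> (e -> t)))).

(((e -> t) -> t) -> ((e -> e) -> (((t -> e) -> ((t -> e) -> t)) -> (e -> t))))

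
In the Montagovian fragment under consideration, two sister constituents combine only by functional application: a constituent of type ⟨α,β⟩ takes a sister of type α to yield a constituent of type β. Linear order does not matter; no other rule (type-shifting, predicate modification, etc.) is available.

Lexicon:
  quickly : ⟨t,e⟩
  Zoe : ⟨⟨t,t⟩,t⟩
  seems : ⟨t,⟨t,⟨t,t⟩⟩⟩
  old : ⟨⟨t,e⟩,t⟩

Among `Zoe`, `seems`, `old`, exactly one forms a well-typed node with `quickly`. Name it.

Zoe : ⟨⟨t,t⟩,t⟩ — no; quickly wants t, and Zoe wants ⟨t,t⟩.
seems : ⟨t,⟨t,⟨t,t⟩⟩⟩ — no; quickly wants t, and seems wants t.
old — combines: old : ⟨⟨t,e⟩,t⟩ takes quickly : ⟨t,e⟩ as argument, giving t.

old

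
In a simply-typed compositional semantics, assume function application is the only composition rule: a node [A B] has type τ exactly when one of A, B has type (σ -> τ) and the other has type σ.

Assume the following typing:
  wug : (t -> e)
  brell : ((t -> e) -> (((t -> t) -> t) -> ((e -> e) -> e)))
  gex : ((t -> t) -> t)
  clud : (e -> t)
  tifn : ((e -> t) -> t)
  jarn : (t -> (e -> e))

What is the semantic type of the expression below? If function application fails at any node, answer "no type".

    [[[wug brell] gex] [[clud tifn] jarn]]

e

[wug brell]: functor brell : ((t -> e) -> (((t -> t) -> t) -> ((e -> e) -> e))), argument wug : (t -> e); result (((t -> t) -> t) -> ((e -> e) -> e)).
[[wug brell] gex]: functor [wug brell] : (((t -> t) -> t) -> ((e -> e) -> e)), argument gex : ((t -> t) -> t); result ((e -> e) -> e).
[clud tifn]: functor tifn : ((e -> t) -> t), argument clud : (e -> t); result t.
[[clud tifn] jarn]: functor jarn : (t -> (e -> e)), argument [clud tifn] : t; result (e -> e).
[[[wug brell] gex] [[clud tifn] jarn]]: functor [[wug brell] gex] : ((e -> e) -> e), argument [[clud tifn] jarn] : (e -> e); result e.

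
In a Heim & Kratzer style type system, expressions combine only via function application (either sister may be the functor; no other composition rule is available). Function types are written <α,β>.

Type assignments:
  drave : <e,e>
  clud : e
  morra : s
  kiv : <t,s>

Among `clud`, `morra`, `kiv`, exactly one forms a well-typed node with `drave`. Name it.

clud

clud — combines: drave : <e,e> takes clud : e as argument, giving e.
morra : s — neither side's domain matches the other.
kiv : <t,s> — neither side's domain matches the other.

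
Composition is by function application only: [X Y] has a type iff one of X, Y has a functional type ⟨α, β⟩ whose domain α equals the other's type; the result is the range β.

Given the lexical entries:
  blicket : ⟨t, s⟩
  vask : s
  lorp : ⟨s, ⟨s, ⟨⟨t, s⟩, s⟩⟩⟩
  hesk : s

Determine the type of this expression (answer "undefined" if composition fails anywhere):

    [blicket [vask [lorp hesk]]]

s

[lorp hesk] — lorp of type ⟨s, ⟨s, ⟨⟨t, s⟩, s⟩⟩⟩ combines with hesk of type s: type ⟨s, ⟨⟨t, s⟩, s⟩⟩.
[vask [lorp hesk]] — [lorp hesk] of type ⟨s, ⟨⟨t, s⟩, s⟩⟩ combines with vask of type s: type ⟨⟨t, s⟩, s⟩.
[blicket [vask [lorp hesk]]] — [vask [lorp hesk]] of type ⟨⟨t, s⟩, s⟩ combines with blicket of type ⟨t, s⟩: type s.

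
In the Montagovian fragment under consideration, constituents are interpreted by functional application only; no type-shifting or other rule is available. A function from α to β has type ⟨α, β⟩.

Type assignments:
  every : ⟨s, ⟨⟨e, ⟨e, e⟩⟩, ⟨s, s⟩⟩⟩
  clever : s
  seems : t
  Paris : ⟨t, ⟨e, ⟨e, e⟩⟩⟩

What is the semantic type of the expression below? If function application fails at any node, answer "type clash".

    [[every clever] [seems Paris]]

⟨s, s⟩

[every clever]: ⟨s, ⟨⟨e, ⟨e, e⟩⟩, ⟨s, s⟩⟩⟩ applied to s yields ⟨⟨e, ⟨e, e⟩⟩, ⟨s, s⟩⟩.
[seems Paris]: ⟨t, ⟨e, ⟨e, e⟩⟩⟩ applied to t yields ⟨e, ⟨e, e⟩⟩.
[[every clever] [seems Paris]]: ⟨⟨e, ⟨e, e⟩⟩, ⟨s, s⟩⟩ applied to ⟨e, ⟨e, e⟩⟩ yields ⟨s, s⟩.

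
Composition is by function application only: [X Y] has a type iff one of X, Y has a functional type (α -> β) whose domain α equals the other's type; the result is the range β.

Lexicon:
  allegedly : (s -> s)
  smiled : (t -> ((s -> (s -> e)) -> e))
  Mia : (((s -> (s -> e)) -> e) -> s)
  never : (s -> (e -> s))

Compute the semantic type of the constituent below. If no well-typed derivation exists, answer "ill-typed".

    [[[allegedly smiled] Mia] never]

At [allegedly smiled]: neither (s -> s) nor (t -> ((s -> (s -> e)) -> e)) can take the other as argument; the node is ill-typed.

ill-typed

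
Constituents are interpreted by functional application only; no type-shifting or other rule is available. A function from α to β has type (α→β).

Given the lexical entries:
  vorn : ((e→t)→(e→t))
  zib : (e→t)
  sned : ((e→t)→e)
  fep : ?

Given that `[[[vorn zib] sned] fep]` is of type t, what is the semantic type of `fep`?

[[[vorn zib] sned] fep] is required to be t. [[vorn zib] sned] : e cannot yield t as functor, so fep : (e→t).

(e→t)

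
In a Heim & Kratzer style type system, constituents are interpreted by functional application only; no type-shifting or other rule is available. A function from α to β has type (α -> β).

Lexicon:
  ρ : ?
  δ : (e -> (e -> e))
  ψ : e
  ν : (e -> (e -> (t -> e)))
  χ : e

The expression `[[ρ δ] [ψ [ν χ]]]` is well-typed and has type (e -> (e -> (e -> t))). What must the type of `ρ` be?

[[ρ δ] [ψ [ν χ]]] is required to be (e -> (e -> (e -> t))). [ψ [ν χ]] : (t -> e) cannot yield (e -> (e -> (e -> t))) as functor, so [ρ δ] : ((t -> e) -> (e -> (e -> (e -> t)))).
[ρ δ] is required to be ((t -> e) -> (e -> (e -> (e -> t)))). δ : (e -> (e -> e)) cannot yield ((t -> e) -> (e -> (e -> (e -> t)))) as functor, so ρ : ((e -> (e -> e)) -> ((t -> e) -> (e -> (e -> (e -> t))))).

((e -> (e -> e)) -> ((t -> e) -> (e -> (e -> (e -> t)))))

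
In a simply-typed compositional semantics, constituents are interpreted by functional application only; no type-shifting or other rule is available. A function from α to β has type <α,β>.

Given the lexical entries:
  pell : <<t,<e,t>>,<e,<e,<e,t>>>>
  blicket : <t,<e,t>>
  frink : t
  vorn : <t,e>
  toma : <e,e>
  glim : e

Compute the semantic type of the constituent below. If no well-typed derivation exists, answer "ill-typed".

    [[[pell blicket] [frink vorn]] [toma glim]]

[pell blicket]: functor pell : <<t,<e,t>>,<e,<e,<e,t>>>>, argument blicket : <t,<e,t>>; result <e,<e,<e,t>>>.
[frink vorn]: functor vorn : <t,e>, argument frink : t; result e.
[[pell blicket] [frink vorn]]: functor [pell blicket] : <e,<e,<e,t>>>, argument [frink vorn] : e; result <e,<e,t>>.
[toma glim]: functor toma : <e,e>, argument glim : e; result e.
[[[pell blicket] [frink vorn]] [toma glim]]: functor [[pell blicket] [frink vorn]] : <e,<e,t>>, argument [toma glim] : e; result <e,t>.

<e,t>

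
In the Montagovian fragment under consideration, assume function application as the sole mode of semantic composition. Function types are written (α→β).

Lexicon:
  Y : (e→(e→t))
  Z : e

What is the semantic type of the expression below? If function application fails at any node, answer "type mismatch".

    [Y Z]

[Y Z]: Y is (e→(e→t)), Z is e; result (e→t).

(e→t)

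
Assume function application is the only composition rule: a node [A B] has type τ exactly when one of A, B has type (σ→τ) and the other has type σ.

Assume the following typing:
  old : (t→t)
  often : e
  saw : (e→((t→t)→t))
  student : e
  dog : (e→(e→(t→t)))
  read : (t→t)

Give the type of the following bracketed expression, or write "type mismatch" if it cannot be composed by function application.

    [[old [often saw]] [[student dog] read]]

type mismatch

[often saw]: (e→((t→t)→t)) applied to e yields ((t→t)→t).
[old [often saw]]: ((t→t)→t) applied to (t→t) yields t.
[student dog]: (e→(e→(t→t))) applied to e yields (e→(t→t)).
[[student dog] read]: (e→(t→t)) with (t→t) — neither is a function whose domain matches the other; composition fails here.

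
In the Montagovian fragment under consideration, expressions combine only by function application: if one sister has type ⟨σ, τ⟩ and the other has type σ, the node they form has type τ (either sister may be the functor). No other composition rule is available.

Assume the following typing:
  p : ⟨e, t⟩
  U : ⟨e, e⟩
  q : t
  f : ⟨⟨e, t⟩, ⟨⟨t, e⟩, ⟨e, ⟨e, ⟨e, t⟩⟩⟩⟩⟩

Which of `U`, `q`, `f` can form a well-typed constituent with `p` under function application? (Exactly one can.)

U : ⟨e, e⟩ — does not combine with p.
q : t — does not combine with p.
f — combines: f : ⟨⟨e, t⟩, ⟨⟨t, e⟩, ⟨e, ⟨e, ⟨e, t⟩⟩⟩⟩⟩ takes p : ⟨e, t⟩ as argument, giving ⟨⟨t, e⟩, ⟨e, ⟨e, ⟨e, t⟩⟩⟩⟩.

f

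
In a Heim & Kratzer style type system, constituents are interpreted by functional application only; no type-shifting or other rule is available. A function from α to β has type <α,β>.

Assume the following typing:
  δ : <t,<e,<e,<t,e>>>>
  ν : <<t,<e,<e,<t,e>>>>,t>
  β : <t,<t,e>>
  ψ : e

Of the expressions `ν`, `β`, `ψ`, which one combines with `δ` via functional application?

ν

ν — combines: ν : <<t,<e,<e,<t,e>>>>,t> takes δ : <t,<e,<e,<t,e>>>> as argument, giving t.
β : <t,<t,e>> — no; δ wants t, and β wants t.
ψ : e — no; δ wants t, and ψ wants nothing (atomic).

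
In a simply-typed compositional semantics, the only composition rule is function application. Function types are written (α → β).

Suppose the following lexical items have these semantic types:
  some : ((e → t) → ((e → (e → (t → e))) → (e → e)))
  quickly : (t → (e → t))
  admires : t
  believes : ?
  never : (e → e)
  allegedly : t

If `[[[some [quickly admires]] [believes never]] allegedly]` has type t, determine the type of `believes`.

((e → e) → (((e → (e → (t → e))) → (e → e)) → (t → t)))

[[[some [quickly admires]] [believes never]] allegedly] is required to be t. allegedly : t cannot yield t as functor, so [[some [quickly admires]] [believes never]] : (t → t).
[[some [quickly admires]] [believes never]] is required to be (t → t). [some [quickly admires]] : ((e → (e → (t → e))) → (e → e)) cannot yield (t → t) as functor, so [believes never] : (((e → (e → (t → e))) → (e → e)) → (t → t)).
[believes never] is required to be (((e → (e → (t → e))) → (e → e)) → (t → t)). never : (e → e) cannot yield (((e → (e → (t → e))) → (e → e)) → (t → t)) as functor, so believes : ((e → e) → (((e → (e → (t → e))) → (e → e)) → (t → t))).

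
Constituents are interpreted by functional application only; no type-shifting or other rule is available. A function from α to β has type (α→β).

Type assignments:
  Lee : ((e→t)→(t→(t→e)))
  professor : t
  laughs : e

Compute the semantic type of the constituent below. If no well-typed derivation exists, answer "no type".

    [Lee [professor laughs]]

no type

[professor laughs]: t and e cannot combine by function application — type clash.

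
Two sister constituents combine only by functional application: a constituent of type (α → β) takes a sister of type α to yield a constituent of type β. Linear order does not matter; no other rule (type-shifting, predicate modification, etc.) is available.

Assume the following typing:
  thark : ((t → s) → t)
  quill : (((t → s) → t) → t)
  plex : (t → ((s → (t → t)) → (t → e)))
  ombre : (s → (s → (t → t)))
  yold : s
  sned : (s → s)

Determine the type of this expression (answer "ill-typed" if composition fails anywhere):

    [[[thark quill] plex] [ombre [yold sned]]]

[thark quill]: (((t → s) → t) → t) applied to ((t → s) → t) yields t.
[[thark quill] plex]: (t → ((s → (t → t)) → (t → e))) applied to t yields ((s → (t → t)) → (t → e)).
[yold sned]: (s → s) applied to s yields s.
[ombre [yold sned]]: (s → (s → (t → t))) applied to s yields (s → (t → t)).
[[[thark quill] plex] [ombre [yold sned]]]: ((s → (t → t)) → (t → e)) applied to (s → (t → t)) yields (t → e).

(t → e)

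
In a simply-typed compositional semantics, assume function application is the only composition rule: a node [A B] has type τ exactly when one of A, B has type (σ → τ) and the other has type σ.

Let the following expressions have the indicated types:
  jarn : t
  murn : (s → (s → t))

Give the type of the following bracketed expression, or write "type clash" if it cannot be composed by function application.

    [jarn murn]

[jarn murn]: t with (s → (s → t)) — neither is a function whose domain matches the other; composition fails here.

type clash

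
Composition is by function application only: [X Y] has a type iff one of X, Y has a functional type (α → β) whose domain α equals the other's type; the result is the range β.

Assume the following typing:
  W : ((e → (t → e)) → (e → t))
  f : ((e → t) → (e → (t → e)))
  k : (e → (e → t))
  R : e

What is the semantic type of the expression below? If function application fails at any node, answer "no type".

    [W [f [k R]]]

[k R]: functor k : (e → (e → t)), argument R : e; result (e → t).
[f [k R]]: functor f : ((e → t) → (e → (t → e))), argument [k R] : (e → t); result (e → (t → e)).
[W [f [k R]]]: functor W : ((e → (t → e)) → (e → t)), argument [f [k R]] : (e → (t → e)); result (e → t).

(e → t)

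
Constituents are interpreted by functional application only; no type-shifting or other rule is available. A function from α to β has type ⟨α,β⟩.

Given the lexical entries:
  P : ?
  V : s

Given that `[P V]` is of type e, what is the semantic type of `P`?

[P V] must have type e. The sister V has type s; that is not a function onto e, so P must be the functor, of type ⟨s,e⟩.

⟨s,e⟩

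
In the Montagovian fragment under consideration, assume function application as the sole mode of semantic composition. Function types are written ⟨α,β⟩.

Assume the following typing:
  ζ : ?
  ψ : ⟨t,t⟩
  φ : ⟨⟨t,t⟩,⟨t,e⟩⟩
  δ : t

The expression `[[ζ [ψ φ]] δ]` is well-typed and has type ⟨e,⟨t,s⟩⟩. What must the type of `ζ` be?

At [[ζ [ψ φ]] δ] (required: ⟨e,⟨t,s⟩⟩): δ is t, which is not a function with range ⟨e,⟨t,s⟩⟩; hence [ζ [ψ φ]] is the functor — type ⟨t,⟨e,⟨t,s⟩⟩⟩.
At [ζ [ψ φ]] (required: ⟨t,⟨e,⟨t,s⟩⟩⟩): [ψ φ] is ⟨t,e⟩, which is not a function with range ⟨t,⟨e,⟨t,s⟩⟩⟩; hence ζ is the functor — type ⟨⟨t,e⟩,⟨t,⟨e,⟨t,s⟩⟩⟩⟩.

⟨⟨t,e⟩,⟨t,⟨e,⟨t,s⟩⟩⟩⟩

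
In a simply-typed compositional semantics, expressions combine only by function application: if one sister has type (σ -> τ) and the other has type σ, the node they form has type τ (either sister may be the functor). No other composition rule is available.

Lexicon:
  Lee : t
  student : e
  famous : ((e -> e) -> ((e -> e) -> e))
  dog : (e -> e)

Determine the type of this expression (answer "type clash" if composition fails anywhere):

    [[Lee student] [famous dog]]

At [Lee student]: neither t nor e can take the other as argument; the node is ill-typed.

type clash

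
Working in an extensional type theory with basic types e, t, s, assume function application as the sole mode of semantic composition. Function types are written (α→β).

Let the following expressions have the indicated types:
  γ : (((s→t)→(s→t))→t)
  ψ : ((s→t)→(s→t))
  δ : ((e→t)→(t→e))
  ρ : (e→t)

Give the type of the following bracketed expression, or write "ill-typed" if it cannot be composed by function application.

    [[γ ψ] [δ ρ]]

[γ ψ] — γ of type (((s→t)→(s→t))→t) combines with ψ of type ((s→t)→(s→t)): type t.
[δ ρ] — δ of type ((e→t)→(t→e)) combines with ρ of type (e→t): type (t→e).
[[γ ψ] [δ ρ]] — [δ ρ] of type (t→e) combines with [γ ψ] of type t: type e.

e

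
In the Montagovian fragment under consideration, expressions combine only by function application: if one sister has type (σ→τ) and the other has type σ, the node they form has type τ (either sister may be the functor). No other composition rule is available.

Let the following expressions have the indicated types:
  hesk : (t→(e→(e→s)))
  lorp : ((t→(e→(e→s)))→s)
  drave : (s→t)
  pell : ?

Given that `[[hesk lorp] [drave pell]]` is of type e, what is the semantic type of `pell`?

((s→t)→(s→e))

[[hesk lorp] [drave pell]] must have type e. The sister [hesk lorp] has type s; that is not a function onto e, so [drave pell] must be the functor, of type (s→e).
[drave pell] must have type (s→e). The sister drave has type (s→t); that is not a function onto (s→e), so pell must be the functor, of type ((s→t)→(s→e)).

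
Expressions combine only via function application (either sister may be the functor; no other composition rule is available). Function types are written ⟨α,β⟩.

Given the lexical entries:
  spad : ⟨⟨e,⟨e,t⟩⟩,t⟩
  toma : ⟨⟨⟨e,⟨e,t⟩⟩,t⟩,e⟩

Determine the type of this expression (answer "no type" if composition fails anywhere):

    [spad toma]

e

[spad toma]: ⟨⟨⟨e,⟨e,t⟩⟩,t⟩,e⟩ applied to ⟨⟨e,⟨e,t⟩⟩,t⟩ yields e.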